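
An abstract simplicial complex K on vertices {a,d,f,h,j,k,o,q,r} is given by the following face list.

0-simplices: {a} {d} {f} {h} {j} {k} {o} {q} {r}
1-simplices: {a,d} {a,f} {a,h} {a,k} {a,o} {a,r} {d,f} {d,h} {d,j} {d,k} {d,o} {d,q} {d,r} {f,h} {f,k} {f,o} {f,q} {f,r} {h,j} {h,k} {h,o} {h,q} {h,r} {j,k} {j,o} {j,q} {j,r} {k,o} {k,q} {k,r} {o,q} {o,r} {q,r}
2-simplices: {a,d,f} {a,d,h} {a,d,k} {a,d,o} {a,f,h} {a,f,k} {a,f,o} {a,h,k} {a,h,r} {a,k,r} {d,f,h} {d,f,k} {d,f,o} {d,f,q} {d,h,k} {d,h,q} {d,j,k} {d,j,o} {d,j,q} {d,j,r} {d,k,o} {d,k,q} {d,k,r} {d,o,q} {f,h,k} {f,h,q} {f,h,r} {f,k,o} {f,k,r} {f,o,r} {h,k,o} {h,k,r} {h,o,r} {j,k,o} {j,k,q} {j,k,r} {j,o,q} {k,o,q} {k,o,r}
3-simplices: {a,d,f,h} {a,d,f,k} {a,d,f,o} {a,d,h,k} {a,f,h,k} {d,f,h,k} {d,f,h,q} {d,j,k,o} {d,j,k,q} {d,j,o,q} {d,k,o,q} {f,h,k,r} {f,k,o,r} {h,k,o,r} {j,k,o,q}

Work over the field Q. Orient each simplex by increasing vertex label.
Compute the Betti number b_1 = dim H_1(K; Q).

b_1=2

n_0=9 n_1=33 n_2=39 n_3=15  [Q]
∂1: piv[ad,af,ah,ak,ao,ar,dj,dq] rk=8  ker:df,dh,dk,do,dr,fh,fk,fo,fq,fr,hj,hk,ho,hq,hr,jk,jo,jq,jr,ko,kq,kr,oq,or,qr
∂2: piv[adf,adh,adk,ado,afh,afk,afo,ahk,ahr,akr,dfq,dhq,djk,djo,djq,djr,dko,dkq,dkr,doq,fhr,for,hko] rk=23  ker:dfh,dfk,dfo,dhk,fhk,fhq,fko,fkr,hkr,hor,jko,jkq,jkr,joq,koq,kor
∂3: piv[adfh,adfk,adfo,adhk,afhk,dfhq,djko,djkq,djoq,dkoq,fhkr,fkor,hkor] rk=13  ker:dfhk,jkoq
b_1=(33−8)−23=2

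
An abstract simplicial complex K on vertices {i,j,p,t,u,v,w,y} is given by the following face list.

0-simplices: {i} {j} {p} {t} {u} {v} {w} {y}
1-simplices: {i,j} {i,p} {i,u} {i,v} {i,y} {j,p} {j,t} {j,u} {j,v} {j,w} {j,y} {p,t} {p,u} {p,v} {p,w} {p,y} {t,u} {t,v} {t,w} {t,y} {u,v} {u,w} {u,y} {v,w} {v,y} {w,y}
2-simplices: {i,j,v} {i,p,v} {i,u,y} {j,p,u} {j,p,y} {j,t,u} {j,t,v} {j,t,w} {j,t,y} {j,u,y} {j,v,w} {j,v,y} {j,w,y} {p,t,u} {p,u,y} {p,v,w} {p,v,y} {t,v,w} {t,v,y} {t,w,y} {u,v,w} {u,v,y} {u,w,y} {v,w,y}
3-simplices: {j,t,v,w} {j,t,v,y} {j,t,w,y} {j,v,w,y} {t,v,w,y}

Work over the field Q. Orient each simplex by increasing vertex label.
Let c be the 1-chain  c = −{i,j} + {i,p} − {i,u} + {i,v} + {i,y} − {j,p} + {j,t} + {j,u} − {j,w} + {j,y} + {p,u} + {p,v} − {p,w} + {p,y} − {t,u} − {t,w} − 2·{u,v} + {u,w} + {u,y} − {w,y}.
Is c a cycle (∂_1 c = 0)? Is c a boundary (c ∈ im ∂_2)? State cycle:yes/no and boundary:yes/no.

n_0=8 n_1=26 n_2=24 n_3=5  [Q]
∂1: piv[ij,ip,iu,iv,iy,jt,jw] rk=7  ker:jp,ju,jv,jy,pt,pu,pv,pw,py,tu,tv,tw,ty,uv,uw,uy,vw,vy,wy
∂2: piv[ijv,ipv,iuy,jpu,jpy,jtu,jtv,jtw,jty,juy,jvw,jvy,jwy,ptu,pvw,pvy,uvw,uvy] rk=18  ker:puy,tvw,tvy,twy,uwy,vwy
∂3: piv[jtvw,jtvy,jtwy,jvwy] rk=4  ker:tvwy
∂1c = −{i} − 2·{j} − 2·{p} + 3·{t} − {w} + 3·{y}

cycle:no boundary:no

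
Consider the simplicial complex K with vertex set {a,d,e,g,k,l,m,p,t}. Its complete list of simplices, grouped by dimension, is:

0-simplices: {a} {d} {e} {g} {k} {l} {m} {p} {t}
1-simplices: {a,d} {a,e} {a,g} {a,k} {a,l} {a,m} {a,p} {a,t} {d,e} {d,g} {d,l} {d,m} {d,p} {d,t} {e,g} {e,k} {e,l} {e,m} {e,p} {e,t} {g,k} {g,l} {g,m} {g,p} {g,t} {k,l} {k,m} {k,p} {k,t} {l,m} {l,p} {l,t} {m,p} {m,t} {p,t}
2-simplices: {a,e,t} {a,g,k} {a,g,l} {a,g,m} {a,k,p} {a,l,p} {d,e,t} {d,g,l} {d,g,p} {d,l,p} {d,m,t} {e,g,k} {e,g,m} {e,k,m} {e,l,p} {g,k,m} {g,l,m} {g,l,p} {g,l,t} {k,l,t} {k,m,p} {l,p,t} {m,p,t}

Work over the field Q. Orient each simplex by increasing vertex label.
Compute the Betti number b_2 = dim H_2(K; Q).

n_0=9 n_1=35 n_2=23  [Q]
∂1: piv[ad,ae,ag,ak,al,am,ap,at] rk=8  ker:de,dg,dl,dm,dp,dt,eg,ek,el,em,ep,et,gk,gl,gm,gp,gt,kl,km,kp,kt,lm,lp,lt,mp,mt,pt
∂2: piv[aet,agk,agl,agm,akp,alp,det,dgl,dgp,dlp,dmt,egk,egm,ekm,elp,glm,glt,klt,kmp,lpt,mpt] rk=21  ker:gkm,glp
b_2=(23−21)−0=2

b_2=2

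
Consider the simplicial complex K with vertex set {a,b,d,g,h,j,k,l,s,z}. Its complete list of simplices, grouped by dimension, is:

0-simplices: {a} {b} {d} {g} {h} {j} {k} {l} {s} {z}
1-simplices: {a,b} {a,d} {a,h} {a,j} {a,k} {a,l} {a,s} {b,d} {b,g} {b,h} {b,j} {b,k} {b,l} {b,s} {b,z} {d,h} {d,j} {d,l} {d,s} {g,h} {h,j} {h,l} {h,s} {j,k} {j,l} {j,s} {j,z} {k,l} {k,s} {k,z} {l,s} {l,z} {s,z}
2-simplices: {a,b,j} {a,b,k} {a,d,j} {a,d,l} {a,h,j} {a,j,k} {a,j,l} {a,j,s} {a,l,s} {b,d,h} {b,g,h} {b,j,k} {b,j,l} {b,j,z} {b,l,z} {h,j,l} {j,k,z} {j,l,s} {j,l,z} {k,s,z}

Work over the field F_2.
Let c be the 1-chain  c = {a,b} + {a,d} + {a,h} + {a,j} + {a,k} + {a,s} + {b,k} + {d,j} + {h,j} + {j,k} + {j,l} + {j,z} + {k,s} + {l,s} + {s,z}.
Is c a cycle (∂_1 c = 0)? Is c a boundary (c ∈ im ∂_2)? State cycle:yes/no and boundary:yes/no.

cycle:yes boundary:yes

n_0=10 n_1=33 n_2=20  [Z2]
∂1: piv[ab,ad,ah,aj,ak,al,as,bg,bz] rk=9  ker:bd,bh,bj,bk,bl,bs,dh,dj,dl,ds,gh,hj,hl,hs,jk,jl,js,jz,kl,ks,kz,ls,lz,sz
∂2: piv[abj,abk,adj,adl,ahj,ajk,ajl,ajs,als,bdh,bgh,bjl,bjz,blz,hjl,jkz,ksz] rk=17  ker:bjk,jls,jlz
∂1c = 0
c vs im∂2: reduces to 0 ⇒ boundary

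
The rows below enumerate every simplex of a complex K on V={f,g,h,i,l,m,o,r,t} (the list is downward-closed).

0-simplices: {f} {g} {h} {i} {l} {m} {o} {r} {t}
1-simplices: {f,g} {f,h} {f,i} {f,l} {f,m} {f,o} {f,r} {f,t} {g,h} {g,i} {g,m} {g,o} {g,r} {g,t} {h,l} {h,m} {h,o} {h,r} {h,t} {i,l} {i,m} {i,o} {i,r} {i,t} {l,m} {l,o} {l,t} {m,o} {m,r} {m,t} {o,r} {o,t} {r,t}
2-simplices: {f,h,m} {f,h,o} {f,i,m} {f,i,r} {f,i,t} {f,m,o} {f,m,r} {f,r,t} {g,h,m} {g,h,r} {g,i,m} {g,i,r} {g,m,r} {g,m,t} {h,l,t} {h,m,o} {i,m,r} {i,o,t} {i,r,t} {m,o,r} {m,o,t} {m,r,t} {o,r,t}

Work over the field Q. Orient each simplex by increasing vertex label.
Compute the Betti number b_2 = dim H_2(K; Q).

b_2=5

n_0=9 n_1=33 n_2=23  [Q]
∂1: piv[fg,fh,fi,fl,fm,fo,fr,ft] rk=8  ker:gh,gi,gm,go,gr,gt,hl,hm,ho,hr,ht,il,im,io,ir,it,lm,lo,lt,mo,mr,mt,or,ot,rt
∂2: piv[fhm,fho,fim,fir,fit,fmo,fmr,frt,ghm,ghr,gim,gir,gmt,hlt,iot,mor,mot,mrt] rk=18  ker:gmr,hmo,imr,irt,ort
b_2=(23−18)−0=5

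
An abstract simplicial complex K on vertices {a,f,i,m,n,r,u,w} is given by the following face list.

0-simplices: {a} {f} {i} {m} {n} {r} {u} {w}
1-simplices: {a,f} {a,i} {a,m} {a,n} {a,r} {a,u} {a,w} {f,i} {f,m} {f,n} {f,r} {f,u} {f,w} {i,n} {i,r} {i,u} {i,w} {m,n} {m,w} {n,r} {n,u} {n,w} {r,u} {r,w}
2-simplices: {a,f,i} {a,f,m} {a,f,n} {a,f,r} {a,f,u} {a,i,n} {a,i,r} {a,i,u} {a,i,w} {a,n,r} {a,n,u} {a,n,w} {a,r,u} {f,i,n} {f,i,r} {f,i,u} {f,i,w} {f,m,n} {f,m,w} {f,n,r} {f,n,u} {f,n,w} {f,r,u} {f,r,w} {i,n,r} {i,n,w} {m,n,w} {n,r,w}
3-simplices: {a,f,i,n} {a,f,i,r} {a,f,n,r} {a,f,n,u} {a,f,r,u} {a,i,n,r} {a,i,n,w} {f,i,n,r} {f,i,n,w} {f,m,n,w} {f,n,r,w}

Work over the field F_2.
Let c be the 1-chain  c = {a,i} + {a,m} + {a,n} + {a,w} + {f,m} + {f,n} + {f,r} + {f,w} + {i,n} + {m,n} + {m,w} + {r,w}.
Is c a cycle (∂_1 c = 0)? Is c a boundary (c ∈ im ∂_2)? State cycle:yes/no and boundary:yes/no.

n_0=8 n_1=24 n_2=28 n_3=11  [Z2]
∂1: piv[af,ai,am,an,ar,au,aw] rk=7  ker:fi,fm,fn,fr,fu,fw,in,ir,iu,iw,mn,mw,nr,nu,nw,ru,rw
∂2: piv[afi,afm,afn,afr,afu,ain,air,aiu,aiw,anr,anu,anw,aru,fiw,fmn,fmw,frw] rk=17  ker:fin,fir,fiu,fnr,fnu,fnw,fru,inr,inw,mnw,nrw
∂3: piv[afin,afir,afnr,afnu,afru,ainr,ainw,finw,fmnw,fnrw] rk=10  ker:finr
∂1c = 0
c vs im∂2: reduces to 0 ⇒ boundary

cycle:yes boundary:yes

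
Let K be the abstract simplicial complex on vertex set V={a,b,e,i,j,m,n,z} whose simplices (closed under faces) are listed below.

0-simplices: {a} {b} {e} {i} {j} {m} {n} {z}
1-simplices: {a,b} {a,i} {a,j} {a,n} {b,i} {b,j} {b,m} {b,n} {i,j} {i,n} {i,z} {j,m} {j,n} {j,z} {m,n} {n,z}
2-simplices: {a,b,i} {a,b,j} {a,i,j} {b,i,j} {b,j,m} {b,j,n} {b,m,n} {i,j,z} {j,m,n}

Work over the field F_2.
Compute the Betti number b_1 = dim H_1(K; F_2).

b_1=3

n_0=8 n_1=16 n_2=9  [Z2]
∂1: piv[ab,ai,aj,an,bm,iz] rk=6  ker:bi,bj,bn,ij,in,jm,jn,jz,mn,nz
∂2: piv[abi,abj,aij,bjm,bjn,bmn,ijz] rk=7  ker:bij,jmn
b_1=(16−6)−7=3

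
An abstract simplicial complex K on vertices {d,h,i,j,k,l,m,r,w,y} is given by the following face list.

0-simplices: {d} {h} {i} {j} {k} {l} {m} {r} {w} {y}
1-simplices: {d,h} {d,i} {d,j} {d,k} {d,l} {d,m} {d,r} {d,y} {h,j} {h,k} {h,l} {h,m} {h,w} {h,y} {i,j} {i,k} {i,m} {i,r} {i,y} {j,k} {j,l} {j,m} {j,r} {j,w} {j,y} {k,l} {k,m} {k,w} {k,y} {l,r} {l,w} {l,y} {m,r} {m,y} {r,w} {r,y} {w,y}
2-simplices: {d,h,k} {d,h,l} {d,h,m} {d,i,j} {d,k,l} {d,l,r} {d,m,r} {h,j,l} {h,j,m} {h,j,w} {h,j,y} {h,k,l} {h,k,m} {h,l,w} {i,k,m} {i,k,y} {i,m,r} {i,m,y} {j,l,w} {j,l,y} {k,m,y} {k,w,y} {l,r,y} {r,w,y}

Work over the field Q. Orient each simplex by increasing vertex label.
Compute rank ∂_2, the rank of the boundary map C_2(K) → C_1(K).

rank∂_2=21

n_0=10 n_1=37 n_2=24  [Q]
∂1: piv[dh,di,dj,dk,dl,dm,dr,dy,hw] rk=9  ker:hj,hk,hl,hm,hy,ij,ik,im,ir,iy,jk,jl,jm,jr,jw,jy,kl,km,kw,ky,lr,lw,ly,mr,my,rw,ry,wy
∂2: piv[dhk,dhl,dhm,dij,dkl,dlr,dmr,hjl,hjm,hjw,hjy,hkm,hlw,ikm,iky,imr,imy,jly,kwy,lry,rwy] rk=21  ker:hkl,jlw,kmy
rk∂_2=21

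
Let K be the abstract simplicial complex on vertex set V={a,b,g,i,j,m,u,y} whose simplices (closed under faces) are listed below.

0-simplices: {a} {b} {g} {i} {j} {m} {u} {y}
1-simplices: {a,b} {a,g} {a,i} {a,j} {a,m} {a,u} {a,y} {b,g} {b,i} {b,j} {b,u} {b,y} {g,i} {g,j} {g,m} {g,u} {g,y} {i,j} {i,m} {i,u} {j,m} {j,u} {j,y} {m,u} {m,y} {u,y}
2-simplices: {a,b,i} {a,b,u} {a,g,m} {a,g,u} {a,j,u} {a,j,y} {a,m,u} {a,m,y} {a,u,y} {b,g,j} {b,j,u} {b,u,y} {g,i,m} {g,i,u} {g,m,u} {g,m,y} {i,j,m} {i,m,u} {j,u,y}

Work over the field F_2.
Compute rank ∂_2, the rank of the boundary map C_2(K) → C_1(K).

rank∂_2=16

n_0=8 n_1=26 n_2=19  [Z2]
∂1: piv[ab,ag,ai,aj,am,au,ay] rk=7  ker:bg,bi,bj,bu,by,gi,gj,gm,gu,gy,ij,im,iu,jm,ju,jy,mu,my,uy
∂2: piv[abi,abu,agm,agu,aju,ajy,amu,amy,auy,bgj,bju,buy,gim,giu,gmy,ijm] rk=16  ker:gmu,imu,juy
rk∂_2=16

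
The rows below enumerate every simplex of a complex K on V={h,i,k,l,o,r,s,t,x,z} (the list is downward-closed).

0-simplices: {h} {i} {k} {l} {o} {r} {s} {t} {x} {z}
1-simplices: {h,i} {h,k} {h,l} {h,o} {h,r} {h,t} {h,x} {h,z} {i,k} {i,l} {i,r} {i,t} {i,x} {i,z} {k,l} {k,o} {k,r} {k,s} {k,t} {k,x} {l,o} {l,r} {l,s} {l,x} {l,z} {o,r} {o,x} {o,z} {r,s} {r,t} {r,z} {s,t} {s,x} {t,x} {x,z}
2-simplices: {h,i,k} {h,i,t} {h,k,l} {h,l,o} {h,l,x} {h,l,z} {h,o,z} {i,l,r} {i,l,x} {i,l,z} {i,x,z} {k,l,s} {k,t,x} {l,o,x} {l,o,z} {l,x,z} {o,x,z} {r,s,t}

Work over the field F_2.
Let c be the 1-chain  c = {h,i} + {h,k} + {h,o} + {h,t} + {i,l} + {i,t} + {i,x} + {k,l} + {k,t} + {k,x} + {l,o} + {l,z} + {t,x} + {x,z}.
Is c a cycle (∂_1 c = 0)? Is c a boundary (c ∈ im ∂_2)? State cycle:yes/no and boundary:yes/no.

n_0=10 n_1=35 n_2=18  [Z2]
∂1: piv[hi,hk,hl,ho,hr,ht,hx,hz,ks] rk=9  ker:ik,il,ir,it,ix,iz,kl,ko,kr,kt,kx,lo,lr,ls,lx,lz,or,ox,oz,rs,rt,rz,st,sx,tx,xz
∂2: piv[hik,hit,hkl,hlo,hlx,hlz,hoz,ilr,ilx,ilz,ixz,kls,ktx,lox,rst] rk=15  ker:loz,lxz,oxz
∂1c = 0
c vs im∂2: reduces to 0 ⇒ boundary

cycle:yes boundary:yes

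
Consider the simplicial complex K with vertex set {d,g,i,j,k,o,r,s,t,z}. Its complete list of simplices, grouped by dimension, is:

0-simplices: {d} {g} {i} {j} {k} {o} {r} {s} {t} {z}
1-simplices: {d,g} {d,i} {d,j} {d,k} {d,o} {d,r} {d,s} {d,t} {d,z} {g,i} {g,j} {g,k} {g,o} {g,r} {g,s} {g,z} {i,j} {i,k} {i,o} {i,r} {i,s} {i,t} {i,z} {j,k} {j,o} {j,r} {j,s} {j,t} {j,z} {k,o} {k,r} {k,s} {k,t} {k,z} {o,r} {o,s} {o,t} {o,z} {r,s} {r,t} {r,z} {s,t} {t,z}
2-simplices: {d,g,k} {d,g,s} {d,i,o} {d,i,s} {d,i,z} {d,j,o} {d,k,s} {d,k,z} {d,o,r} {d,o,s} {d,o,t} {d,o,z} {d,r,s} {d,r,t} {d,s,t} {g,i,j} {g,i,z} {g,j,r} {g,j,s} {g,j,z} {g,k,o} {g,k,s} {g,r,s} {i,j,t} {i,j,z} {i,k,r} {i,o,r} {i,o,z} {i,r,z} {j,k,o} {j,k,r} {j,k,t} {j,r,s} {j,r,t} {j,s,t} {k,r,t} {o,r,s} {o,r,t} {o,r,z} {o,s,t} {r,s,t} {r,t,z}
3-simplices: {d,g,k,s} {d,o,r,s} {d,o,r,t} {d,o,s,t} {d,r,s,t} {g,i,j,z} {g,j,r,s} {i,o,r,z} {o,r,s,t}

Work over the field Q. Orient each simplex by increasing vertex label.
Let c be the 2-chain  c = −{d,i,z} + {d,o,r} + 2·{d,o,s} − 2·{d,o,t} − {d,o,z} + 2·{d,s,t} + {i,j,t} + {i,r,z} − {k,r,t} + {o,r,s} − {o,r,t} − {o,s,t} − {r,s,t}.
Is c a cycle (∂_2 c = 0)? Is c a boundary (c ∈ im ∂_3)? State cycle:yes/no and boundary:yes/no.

n_0=10 n_1=43 n_2=42 n_3=9  [Q]
∂1: piv[dg,di,dj,dk,do,dr,ds,dt,dz] rk=9  ker:gi,gj,gk,go,gr,gs,gz,ij,ik,io,ir,is,it,iz,jk,jo,jr,js,jt,jz,ko,kr,ks,kt,kz,or,os,ot,oz,rs,rt,rz,st,tz
∂2: piv[dgk,dgs,dio,dis,diz,djo,dks,dkz,dor,dos,dot,doz,drs,drt,dst,gij,giz,gjr,gjs,gjz,gko,grs,ijt,ikr,ior,irz,jko,jkr,jkt,jrt,rtz] rk=31  ker:gks,ijz,ioz,jrs,jst,krt,ors,ort,orz,ost,rst
∂3: piv[dgks,dors,dort,dost,drst,gijz,gjrs,iorz] rk=8  ker:orst
∂2c = −{d,i} − {d,r} + 2·{d,z} + {i,j} + {i,r} − {i,t} − 2·{i,z} + {j,t} − {k,r} + {k,t} + {o,r} − {o,z} − {r,t} + {r,z}

cycle:no boundary:no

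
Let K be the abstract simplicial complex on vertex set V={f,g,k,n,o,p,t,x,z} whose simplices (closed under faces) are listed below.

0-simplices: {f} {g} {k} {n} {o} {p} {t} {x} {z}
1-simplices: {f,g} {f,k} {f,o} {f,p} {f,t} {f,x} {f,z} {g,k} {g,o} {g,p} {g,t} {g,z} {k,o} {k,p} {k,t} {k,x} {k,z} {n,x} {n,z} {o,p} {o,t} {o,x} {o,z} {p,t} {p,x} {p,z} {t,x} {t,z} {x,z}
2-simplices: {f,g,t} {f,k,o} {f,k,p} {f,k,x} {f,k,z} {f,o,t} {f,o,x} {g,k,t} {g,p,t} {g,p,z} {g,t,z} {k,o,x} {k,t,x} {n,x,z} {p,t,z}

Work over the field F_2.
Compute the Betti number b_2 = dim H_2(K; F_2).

b_2=2

n_0=9 n_1=29 n_2=15  [Z2]
∂1: piv[fg,fk,fo,fp,ft,fx,fz,nx] rk=8  ker:gk,go,gp,gt,gz,ko,kp,kt,kx,kz,nz,op,ot,ox,oz,pt,px,pz,tx,tz,xz
∂2: piv[fgt,fko,fkp,fkx,fkz,fot,fox,gkt,gpt,gpz,gtz,ktx,nxz] rk=13  ker:kox,ptz
b_2=(15−13)−0=2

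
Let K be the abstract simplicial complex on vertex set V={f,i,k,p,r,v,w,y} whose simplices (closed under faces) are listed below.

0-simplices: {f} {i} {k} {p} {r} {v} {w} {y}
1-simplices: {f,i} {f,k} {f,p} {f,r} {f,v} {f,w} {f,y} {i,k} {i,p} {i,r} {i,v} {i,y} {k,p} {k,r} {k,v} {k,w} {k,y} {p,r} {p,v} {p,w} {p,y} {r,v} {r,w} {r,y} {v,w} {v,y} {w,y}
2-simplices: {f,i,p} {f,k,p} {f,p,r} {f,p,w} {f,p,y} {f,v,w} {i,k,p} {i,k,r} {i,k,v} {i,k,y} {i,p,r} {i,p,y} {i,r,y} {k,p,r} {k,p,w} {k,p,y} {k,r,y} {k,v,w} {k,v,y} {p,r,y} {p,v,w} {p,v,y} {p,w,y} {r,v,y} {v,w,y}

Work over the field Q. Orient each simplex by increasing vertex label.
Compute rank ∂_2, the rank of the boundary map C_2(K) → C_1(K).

rank∂_2=19

n_0=8 n_1=27 n_2=25  [Q]
∂1: piv[fi,fk,fp,fr,fv,fw,fy] rk=7  ker:ik,ip,ir,iv,iy,kp,kr,kv,kw,ky,pr,pv,pw,py,rv,rw,ry,vw,vy,wy
∂2: piv[fip,fkp,fpr,fpw,fpy,fvw,ikp,ikr,ikv,iky,ipr,ipy,iry,kpw,kvw,kvy,pvw,pwy,rvy] rk=19  ker:kpr,kpy,kry,pry,pvy,vwy
rk∂_2=19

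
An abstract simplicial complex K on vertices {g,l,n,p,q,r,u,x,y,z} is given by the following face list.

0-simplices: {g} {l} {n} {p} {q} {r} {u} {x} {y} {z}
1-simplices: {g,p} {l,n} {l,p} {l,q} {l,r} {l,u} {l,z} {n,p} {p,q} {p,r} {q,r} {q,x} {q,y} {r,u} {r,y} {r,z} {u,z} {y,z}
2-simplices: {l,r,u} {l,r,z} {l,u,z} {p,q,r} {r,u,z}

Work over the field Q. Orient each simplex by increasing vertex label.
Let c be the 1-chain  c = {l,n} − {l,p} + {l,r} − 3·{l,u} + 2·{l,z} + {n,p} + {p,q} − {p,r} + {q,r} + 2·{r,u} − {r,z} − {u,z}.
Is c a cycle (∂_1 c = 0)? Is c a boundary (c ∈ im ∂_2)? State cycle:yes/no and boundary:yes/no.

n_0=10 n_1=18 n_2=5  [Q]
∂1: piv[gp,ln,lp,lq,lr,lu,lz,qx,qy] rk=9  ker:np,pq,pr,qr,ru,ry,rz,uz,yz
∂2: piv[lru,lrz,luz,pqr] rk=4  ker:ruz
∂1c = 0
c vs im∂2: residual ≠ 0 ⇒ not boundary

cycle:yes boundary:no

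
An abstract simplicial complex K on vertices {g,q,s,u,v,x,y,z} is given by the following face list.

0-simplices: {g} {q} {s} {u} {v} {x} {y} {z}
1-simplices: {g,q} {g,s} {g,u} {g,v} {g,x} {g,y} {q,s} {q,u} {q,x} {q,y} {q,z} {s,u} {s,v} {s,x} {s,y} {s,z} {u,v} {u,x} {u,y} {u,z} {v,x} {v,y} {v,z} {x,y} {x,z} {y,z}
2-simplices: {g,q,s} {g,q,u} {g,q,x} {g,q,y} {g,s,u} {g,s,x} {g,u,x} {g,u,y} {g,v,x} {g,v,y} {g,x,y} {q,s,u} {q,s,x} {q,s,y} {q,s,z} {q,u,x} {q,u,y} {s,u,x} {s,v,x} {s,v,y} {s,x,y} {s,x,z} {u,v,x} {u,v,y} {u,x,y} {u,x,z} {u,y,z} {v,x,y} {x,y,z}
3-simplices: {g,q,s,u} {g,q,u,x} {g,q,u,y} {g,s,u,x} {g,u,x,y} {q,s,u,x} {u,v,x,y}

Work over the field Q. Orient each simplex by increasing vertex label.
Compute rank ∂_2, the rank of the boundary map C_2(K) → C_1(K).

rank∂_2=18

n_0=8 n_1=26 n_2=29 n_3=7  [Q]
∂1: piv[gq,gs,gu,gv,gx,gy,qz] rk=7  ker:qs,qu,qx,qy,su,sv,sx,sy,sz,uv,ux,uy,uz,vx,vy,vz,xy,xz,yz
∂2: piv[gqs,gqu,gqx,gqy,gsu,gsx,gux,guy,gvx,gvy,gxy,qsy,qsz,svx,sxz,uvx,uxz,uyz] rk=18  ker:qsu,qsx,qux,quy,sux,svy,sxy,uvy,uxy,vxy,xyz
∂3: piv[gqsu,gqux,gquy,gsux,guxy,qsux,uvxy] rk=7
rk∂_2=18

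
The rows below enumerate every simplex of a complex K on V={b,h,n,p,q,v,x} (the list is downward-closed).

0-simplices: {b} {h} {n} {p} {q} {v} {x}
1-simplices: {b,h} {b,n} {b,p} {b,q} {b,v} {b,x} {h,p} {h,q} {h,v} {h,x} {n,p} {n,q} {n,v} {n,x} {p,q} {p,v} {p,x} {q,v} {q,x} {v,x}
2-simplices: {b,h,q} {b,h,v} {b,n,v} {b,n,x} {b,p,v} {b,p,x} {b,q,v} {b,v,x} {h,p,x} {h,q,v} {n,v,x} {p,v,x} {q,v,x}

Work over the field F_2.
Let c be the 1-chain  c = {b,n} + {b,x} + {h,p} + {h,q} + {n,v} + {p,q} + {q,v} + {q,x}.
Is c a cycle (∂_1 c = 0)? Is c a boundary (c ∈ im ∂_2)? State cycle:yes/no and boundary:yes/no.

cycle:yes boundary:no

n_0=7 n_1=20 n_2=13  [Z2]
∂1: piv[bh,bn,bp,bq,bv,bx] rk=6  ker:hp,hq,hv,hx,np,nq,nv,nx,pq,pv,px,qv,qx,vx
∂2: piv[bhq,bhv,bnv,bnx,bpv,bpx,bqv,bvx,hpx,qvx] rk=10  ker:hqv,nvx,pvx
∂1c = 0
c vs im∂2: residual ≠ 0 ⇒ not boundary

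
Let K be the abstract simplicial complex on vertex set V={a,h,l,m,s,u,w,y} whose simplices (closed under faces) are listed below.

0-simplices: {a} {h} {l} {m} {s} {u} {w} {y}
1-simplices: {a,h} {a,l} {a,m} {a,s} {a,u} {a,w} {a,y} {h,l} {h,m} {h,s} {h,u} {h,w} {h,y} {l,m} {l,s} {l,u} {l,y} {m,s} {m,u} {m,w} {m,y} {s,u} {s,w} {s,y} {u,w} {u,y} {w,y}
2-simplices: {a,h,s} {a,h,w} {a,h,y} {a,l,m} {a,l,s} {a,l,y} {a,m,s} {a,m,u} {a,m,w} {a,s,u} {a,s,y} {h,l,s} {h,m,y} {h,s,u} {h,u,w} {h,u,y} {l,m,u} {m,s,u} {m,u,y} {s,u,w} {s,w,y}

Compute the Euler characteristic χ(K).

n_0=8 n_1=27 n_2=21
χ=+8−27+21=2

χ(K)=2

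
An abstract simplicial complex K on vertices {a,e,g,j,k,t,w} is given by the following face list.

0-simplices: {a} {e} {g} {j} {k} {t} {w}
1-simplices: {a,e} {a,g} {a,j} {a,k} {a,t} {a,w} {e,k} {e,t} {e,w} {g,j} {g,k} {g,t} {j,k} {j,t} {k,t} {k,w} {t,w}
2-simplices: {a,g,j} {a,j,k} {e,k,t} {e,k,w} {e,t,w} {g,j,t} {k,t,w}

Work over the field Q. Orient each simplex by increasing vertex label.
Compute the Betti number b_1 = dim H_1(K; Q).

n_0=7 n_1=17 n_2=7  [Q]
∂1: piv[ae,ag,aj,ak,at,aw] rk=6  ker:ek,et,ew,gj,gk,gt,jk,jt,kt,kw,tw
∂2: piv[agj,ajk,ekt,ekw,etw,gjt] rk=6  ker:ktw
b_1=(17−6)−6=5

b_1=5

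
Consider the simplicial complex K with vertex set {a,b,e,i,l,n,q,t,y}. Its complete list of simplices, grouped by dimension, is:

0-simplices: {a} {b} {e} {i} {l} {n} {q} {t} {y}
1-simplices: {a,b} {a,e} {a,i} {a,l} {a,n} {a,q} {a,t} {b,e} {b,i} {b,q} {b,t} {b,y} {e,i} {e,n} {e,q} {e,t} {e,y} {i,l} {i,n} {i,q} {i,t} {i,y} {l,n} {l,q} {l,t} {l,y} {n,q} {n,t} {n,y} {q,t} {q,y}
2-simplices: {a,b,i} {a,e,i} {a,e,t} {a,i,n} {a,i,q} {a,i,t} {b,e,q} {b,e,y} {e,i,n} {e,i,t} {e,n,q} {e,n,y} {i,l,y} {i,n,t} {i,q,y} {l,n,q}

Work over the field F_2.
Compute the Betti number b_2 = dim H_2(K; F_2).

b_2=1

n_0=9 n_1=31 n_2=16  [Z2]
∂1: piv[ab,ae,ai,al,an,aq,at,by] rk=8  ker:be,bi,bq,bt,ei,en,eq,et,ey,il,in,iq,it,iy,ln,lq,lt,ly,nq,nt,ny,qt,qy
∂2: piv[abi,aei,aet,ain,aiq,ait,beq,bey,ein,enq,eny,ily,int,iqy,lnq] rk=15  ker:eit
b_2=(16−15)−0=1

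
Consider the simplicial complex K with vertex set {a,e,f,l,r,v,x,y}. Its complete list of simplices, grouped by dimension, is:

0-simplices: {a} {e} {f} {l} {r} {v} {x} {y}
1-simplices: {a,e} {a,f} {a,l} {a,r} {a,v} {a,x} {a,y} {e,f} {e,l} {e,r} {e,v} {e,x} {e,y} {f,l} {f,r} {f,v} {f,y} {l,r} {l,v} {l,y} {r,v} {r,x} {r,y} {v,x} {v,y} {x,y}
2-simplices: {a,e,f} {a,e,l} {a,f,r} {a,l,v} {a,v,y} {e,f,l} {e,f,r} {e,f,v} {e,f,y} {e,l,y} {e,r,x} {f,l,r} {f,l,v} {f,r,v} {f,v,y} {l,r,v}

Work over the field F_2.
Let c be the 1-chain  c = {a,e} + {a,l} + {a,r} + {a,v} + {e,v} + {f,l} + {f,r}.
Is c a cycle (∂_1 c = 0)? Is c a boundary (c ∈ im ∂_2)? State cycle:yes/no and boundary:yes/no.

n_0=8 n_1=26 n_2=16  [Z2]
∂1: piv[ae,af,al,ar,av,ax,ay] rk=7  ker:ef,el,er,ev,ex,ey,fl,fr,fv,fy,lr,lv,ly,rv,rx,ry,vx,vy,xy
∂2: piv[aef,ael,afr,alv,avy,efl,efr,efv,efy,ely,erx,flr,flv,frv,fvy] rk=15  ker:lrv
∂1c = 0
c vs im∂2: reduces to 0 ⇒ boundary

cycle:yes boundary:yes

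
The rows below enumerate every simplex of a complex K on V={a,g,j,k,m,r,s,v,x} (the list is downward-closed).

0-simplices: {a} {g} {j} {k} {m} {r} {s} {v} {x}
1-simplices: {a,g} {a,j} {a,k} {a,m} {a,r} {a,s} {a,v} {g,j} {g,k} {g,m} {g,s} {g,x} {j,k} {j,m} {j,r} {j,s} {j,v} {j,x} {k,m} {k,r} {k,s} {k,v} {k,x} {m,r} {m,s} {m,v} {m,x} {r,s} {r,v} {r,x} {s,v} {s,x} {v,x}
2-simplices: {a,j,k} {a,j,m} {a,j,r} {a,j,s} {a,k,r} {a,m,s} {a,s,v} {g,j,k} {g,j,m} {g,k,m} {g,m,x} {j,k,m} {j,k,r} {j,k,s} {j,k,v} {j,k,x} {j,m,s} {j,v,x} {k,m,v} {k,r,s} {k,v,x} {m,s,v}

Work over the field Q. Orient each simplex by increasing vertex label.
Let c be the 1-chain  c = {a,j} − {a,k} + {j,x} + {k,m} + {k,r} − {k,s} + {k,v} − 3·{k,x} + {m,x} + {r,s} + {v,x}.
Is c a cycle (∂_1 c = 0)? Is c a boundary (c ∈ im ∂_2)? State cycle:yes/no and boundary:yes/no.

n_0=9 n_1=33 n_2=22  [Q]
∂1: piv[ag,aj,ak,am,ar,as,av,gx] rk=8  ker:gj,gk,gm,gs,jk,jm,jr,js,jv,jx,km,kr,ks,kv,kx,mr,ms,mv,mx,rs,rv,rx,sv,sx,vx
∂2: piv[ajk,ajm,ajr,ajs,akr,ams,asv,gjk,gjm,gkm,gmx,jks,jkv,jkx,jvx,kmv,krs,msv] rk=18  ker:jkm,jkr,jms,kvx
∂1c = 0
c vs im∂2: residual ≠ 0 ⇒ not boundary

cycle:yes boundary:no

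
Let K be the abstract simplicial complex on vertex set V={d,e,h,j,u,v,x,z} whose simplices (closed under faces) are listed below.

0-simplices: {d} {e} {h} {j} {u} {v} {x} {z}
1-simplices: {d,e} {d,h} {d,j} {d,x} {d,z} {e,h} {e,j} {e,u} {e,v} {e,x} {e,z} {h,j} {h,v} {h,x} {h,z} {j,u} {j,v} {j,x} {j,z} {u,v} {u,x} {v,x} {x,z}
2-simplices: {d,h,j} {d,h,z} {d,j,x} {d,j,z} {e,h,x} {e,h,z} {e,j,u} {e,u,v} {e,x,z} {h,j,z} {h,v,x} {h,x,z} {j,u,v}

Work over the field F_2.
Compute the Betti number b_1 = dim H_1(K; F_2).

n_0=8 n_1=23 n_2=13  [Z2]
∂1: piv[de,dh,dj,dx,dz,eu,ev] rk=7  ker:eh,ej,ex,ez,hj,hv,hx,hz,ju,jv,jx,jz,uv,ux,vx,xz
∂2: piv[dhj,dhz,djx,djz,ehx,ehz,eju,euv,exz,hvx,juv] rk=11  ker:hjz,hxz
b_1=(23−7)−11=5

b_1=5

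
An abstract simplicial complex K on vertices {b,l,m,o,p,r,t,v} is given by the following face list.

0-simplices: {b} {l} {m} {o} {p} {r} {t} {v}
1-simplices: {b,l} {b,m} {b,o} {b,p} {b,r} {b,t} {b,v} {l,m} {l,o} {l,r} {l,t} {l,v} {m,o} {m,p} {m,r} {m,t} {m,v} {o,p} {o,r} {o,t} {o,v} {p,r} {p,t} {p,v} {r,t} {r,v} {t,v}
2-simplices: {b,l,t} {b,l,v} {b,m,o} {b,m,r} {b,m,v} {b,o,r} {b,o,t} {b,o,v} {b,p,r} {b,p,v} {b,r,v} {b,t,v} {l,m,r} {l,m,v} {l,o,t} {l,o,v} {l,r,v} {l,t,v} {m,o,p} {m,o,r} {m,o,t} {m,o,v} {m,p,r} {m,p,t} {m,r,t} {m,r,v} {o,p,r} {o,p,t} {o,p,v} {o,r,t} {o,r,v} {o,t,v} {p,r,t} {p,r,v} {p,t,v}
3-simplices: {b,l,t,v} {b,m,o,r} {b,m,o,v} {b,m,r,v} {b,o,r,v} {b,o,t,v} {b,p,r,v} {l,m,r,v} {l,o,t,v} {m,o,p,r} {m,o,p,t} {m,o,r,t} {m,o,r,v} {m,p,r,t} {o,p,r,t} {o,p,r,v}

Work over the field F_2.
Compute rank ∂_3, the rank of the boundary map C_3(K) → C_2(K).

rank∂_3=14

n_0=8 n_1=27 n_2=35 n_3=16  [Z2]
∂1: piv[bl,bm,bo,bp,br,bt,bv] rk=7  ker:lm,lo,lr,lt,lv,mo,mp,mr,mt,mv,op,or,ot,ov,pr,pt,pv,rt,rv,tv
∂2: piv[blt,blv,bmo,bmr,bmv,bor,bot,bov,bpr,bpv,brv,btv,lmr,lmv,lot,mop,mot,mpr,mpt,mrt] rk=20  ker:lov,lrv,ltv,mor,mov,mrv,opr,opt,opv,ort,orv,otv,prt,prv,ptv
∂3: piv[bltv,bmor,bmov,bmrv,borv,botv,bprv,lmrv,lotv,mopr,mopt,mort,mprt,oprv] rk=14  ker:morv,oprt
rk∂_3=14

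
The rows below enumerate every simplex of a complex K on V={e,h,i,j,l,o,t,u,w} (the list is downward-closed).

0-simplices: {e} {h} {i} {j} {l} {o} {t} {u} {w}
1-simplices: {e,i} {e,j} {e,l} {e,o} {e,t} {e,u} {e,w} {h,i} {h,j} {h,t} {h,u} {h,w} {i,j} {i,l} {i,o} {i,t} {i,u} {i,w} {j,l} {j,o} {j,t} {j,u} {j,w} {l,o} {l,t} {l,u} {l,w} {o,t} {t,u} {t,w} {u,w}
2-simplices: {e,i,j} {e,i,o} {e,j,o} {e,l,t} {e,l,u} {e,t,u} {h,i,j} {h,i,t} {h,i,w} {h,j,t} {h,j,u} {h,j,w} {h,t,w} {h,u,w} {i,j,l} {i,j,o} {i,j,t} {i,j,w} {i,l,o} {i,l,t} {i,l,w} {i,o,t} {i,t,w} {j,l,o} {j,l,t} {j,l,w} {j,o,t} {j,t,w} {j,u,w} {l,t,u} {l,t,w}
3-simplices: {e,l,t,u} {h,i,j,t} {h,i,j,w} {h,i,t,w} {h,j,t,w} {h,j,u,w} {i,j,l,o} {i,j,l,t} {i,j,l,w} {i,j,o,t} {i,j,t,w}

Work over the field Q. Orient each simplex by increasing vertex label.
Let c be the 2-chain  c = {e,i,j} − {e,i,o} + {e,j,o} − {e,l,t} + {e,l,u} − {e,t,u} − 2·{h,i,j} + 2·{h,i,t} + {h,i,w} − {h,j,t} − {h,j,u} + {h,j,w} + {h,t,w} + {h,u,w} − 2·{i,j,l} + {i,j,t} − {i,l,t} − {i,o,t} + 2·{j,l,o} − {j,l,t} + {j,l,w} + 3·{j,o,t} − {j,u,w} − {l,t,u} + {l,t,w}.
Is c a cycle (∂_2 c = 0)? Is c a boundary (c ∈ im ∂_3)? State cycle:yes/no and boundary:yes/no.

n_0=9 n_1=31 n_2=31 n_3=11  [Q]
∂1: piv[ei,ej,el,eo,et,eu,ew,hi] rk=8  ker:hj,ht,hu,hw,ij,il,io,it,iu,iw,jl,jo,jt,ju,jw,lo,lt,lu,lw,ot,tu,tw,uw
∂2: piv[eij,eio,ejo,elt,elu,etu,hij,hit,hiw,hjt,hju,hjw,htw,huw,ijl,ilo,ilt,ilw,iot] rk=19  ker:ijo,ijt,ijw,itw,jlo,jlt,jlw,jot,jtw,juw,ltu,ltw
∂3: piv[eltu,hijt,hijw,hitw,hjtw,hjuw,ijlo,ijlt,ijlw,ijot] rk=10  ker:ijtw
∂2c = {h,i} + {h,j} + 2·{h,u} − 4·{h,w} − 2·{i,j} + {i,l} − 2·{i,o} + 3·{i,t} + {i,w} + 2·{j,o} − 2·{j,t} − 2·{j,u} + {j,w} + 2·{l,o} − 3·{l,t} + 2·{l,u} + 2·{o,t} − 2·{t,u} + 2·{t,w}

cycle:no boundary:no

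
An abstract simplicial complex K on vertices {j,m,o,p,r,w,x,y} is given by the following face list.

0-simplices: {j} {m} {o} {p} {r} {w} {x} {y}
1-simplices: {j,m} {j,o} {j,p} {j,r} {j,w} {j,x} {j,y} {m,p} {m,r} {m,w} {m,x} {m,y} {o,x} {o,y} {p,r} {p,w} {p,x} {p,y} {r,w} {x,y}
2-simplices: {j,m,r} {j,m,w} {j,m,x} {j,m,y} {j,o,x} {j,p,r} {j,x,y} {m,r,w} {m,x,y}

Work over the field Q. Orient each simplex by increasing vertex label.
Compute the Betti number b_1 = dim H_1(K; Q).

b_1=5

n_0=8 n_1=20 n_2=9  [Q]
∂1: piv[jm,jo,jp,jr,jw,jx,jy] rk=7  ker:mp,mr,mw,mx,my,ox,oy,pr,pw,px,py,rw,xy
∂2: piv[jmr,jmw,jmx,jmy,jox,jpr,jxy,mrw] rk=8  ker:mxy
b_1=(20−7)−8=5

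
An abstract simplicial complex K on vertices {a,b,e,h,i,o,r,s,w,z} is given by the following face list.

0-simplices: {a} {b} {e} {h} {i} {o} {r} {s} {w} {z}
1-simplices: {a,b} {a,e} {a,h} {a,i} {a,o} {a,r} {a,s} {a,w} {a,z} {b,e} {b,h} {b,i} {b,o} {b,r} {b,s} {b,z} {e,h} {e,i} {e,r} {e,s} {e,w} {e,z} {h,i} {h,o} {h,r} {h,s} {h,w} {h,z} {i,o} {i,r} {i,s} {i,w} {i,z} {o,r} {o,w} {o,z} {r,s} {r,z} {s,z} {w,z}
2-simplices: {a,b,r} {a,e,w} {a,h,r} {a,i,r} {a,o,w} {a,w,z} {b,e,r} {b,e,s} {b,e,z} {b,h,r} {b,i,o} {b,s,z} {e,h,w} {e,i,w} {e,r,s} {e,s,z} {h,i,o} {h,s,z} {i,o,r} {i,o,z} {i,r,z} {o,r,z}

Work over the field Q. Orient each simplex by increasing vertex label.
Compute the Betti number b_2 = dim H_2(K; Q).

n_0=10 n_1=40 n_2=22  [Q]
∂1: piv[ab,ae,ah,ai,ao,ar,as,aw,az] rk=9  ker:be,bh,bi,bo,br,bs,bz,eh,ei,er,es,ew,ez,hi,ho,hr,hs,hw,hz,io,ir,is,iw,iz,or,ow,oz,rs,rz,sz,wz
∂2: piv[abr,aew,ahr,air,aow,awz,ber,bes,bez,bhr,bio,bsz,ehw,eiw,ers,hio,hsz,ior,ioz,irz] rk=20  ker:esz,orz
b_2=(22−20)−0=2

b_2=2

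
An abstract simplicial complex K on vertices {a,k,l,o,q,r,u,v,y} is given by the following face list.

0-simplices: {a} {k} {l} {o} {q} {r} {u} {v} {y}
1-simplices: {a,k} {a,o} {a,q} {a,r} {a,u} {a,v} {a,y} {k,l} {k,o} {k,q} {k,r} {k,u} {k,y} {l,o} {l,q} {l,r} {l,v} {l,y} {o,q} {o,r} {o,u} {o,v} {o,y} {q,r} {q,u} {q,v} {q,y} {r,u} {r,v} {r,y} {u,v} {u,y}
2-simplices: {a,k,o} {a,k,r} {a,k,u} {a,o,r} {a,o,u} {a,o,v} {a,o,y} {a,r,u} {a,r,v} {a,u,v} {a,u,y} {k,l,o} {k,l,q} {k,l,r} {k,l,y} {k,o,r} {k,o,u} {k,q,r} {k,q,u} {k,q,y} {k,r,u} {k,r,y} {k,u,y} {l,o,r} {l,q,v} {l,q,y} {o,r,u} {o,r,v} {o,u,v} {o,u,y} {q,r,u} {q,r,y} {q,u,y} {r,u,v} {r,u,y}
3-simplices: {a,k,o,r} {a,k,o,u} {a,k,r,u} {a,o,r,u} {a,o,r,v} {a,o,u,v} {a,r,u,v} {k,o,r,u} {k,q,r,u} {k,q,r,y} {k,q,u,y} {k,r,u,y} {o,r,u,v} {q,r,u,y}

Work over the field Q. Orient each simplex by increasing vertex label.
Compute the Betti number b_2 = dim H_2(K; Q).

b_2=3

n_0=9 n_1=32 n_2=35 n_3=14  [Q]
∂1: piv[ak,ao,aq,ar,au,av,ay,kl] rk=8  ker:ko,kq,kr,ku,ky,lo,lq,lr,lv,ly,oq,or,ou,ov,oy,qr,qu,qv,qy,ru,rv,ry,uv,uy
∂2: piv[ako,akr,aku,aor,aou,aov,aoy,aru,arv,auv,auy,klo,klq,klr,kly,kqr,kqu,kqy,kry,kuy,lqv] rk=21  ker:kor,kou,kru,lor,lqy,oru,orv,ouv,ouy,qru,qry,quy,ruv,ruy
∂3: piv[akor,akou,akru,aoru,aorv,aouv,aruv,kqru,kqry,kquy,kruy] rk=11  ker:koru,oruv,qruy
b_2=(35−21)−11=3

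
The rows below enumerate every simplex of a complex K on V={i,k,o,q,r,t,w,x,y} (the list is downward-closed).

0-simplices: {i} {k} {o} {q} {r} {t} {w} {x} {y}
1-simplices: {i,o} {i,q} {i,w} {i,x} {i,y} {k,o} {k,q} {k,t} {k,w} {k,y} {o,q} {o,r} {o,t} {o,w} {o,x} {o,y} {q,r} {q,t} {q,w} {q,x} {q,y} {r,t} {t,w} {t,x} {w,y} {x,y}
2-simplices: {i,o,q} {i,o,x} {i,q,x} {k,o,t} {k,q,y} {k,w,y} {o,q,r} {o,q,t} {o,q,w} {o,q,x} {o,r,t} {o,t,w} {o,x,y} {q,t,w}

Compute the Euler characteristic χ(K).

n_0=9 n_1=26 n_2=14
χ=+9−26+14=-3

χ(K)=-3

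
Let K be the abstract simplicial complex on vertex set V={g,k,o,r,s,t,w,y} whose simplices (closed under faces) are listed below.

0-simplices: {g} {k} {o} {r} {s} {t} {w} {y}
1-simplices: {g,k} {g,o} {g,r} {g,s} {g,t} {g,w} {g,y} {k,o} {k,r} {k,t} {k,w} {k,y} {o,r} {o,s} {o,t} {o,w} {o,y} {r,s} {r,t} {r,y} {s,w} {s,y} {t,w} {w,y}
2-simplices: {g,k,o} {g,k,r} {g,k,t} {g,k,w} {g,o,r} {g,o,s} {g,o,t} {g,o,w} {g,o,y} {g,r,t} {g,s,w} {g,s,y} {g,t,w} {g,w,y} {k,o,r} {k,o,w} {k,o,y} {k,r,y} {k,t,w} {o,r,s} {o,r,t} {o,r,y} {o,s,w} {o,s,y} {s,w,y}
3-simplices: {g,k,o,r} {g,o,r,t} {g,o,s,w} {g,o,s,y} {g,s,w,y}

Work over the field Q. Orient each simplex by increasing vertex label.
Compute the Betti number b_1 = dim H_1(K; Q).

b_1=0

n_0=8 n_1=24 n_2=25 n_3=5  [Q]
∂1: piv[gk,go,gr,gs,gt,gw,gy] rk=7  ker:ko,kr,kt,kw,ky,or,os,ot,ow,oy,rs,rt,ry,sw,sy,tw,wy
∂2: piv[gko,gkr,gkt,gkw,gor,gos,got,gow,goy,grt,gsw,gsy,gtw,gwy,koy,kry,ors] rk=17  ker:kor,kow,ktw,ort,ory,osw,osy,swy
∂3: piv[gkor,gort,gosw,gosy,gswy] rk=5
b_1=(24−7)−17=0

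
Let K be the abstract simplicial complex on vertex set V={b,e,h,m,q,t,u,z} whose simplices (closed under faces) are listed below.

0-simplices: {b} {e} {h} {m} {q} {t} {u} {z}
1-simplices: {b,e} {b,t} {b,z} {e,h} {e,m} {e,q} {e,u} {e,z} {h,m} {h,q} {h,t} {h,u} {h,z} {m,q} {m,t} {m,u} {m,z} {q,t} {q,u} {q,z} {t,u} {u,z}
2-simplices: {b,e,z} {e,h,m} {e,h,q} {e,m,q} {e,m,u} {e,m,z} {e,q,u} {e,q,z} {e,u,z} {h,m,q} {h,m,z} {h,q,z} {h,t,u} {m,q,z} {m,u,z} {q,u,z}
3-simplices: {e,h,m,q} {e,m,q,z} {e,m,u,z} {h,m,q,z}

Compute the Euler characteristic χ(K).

χ(K)=-2

n_0=8 n_1=22 n_2=16 n_3=4
χ=+8−22+16−4=-2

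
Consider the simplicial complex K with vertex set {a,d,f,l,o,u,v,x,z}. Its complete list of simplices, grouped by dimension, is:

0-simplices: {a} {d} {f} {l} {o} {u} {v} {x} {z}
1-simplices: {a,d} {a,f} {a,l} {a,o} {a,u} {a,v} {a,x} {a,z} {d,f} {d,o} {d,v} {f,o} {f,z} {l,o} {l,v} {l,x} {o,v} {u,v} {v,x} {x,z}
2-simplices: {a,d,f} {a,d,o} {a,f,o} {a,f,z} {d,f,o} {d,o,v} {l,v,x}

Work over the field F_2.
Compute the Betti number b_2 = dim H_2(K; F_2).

b_2=1

n_0=9 n_1=20 n_2=7  [Z2]
∂1: piv[ad,af,al,ao,au,av,ax,az] rk=8  ker:df,do,dv,fo,fz,lo,lv,lx,ov,uv,vx,xz
∂2: piv[adf,ado,afo,afz,dov,lvx] rk=6  ker:dfo
b_2=(7−6)−0=1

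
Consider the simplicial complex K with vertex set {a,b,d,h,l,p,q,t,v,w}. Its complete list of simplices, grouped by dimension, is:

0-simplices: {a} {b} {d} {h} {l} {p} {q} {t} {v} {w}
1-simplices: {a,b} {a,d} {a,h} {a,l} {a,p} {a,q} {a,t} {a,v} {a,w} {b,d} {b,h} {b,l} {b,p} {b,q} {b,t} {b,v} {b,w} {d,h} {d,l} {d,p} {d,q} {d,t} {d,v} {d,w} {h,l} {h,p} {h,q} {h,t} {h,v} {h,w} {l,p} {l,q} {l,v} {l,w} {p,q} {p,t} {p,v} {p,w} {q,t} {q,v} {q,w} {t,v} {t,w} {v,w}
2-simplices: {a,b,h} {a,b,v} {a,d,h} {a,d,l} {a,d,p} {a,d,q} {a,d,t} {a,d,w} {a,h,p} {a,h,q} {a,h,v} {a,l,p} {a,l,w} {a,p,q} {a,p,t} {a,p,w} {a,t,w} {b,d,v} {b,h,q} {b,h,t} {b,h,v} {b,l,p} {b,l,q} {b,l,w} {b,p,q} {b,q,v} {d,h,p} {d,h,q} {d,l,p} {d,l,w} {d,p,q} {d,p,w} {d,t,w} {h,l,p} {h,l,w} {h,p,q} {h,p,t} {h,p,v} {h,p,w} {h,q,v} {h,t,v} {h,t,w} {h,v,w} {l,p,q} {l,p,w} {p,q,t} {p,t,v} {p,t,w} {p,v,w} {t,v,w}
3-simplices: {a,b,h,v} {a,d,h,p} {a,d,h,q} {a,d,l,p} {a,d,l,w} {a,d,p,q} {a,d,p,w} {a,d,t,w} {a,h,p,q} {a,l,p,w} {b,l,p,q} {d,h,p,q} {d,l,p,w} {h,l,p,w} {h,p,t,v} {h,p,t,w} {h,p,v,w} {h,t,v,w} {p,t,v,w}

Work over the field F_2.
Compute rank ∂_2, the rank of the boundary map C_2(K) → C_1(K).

n_0=10 n_1=44 n_2=50 n_3=19  [Z2]
∂1: piv[ab,ad,ah,al,ap,aq,at,av,aw] rk=9  ker:bd,bh,bl,bp,bq,bt,bv,bw,dh,dl,dp,dq,dt,dv,dw,hl,hp,hq,ht,hv,hw,lp,lq,lv,lw,pq,pt,pv,pw,qt,qv,qw,tv,tw,vw
∂2: piv[abh,abv,adh,adl,adp,adq,adt,adw,ahp,ahq,ahv,alp,alw,apq,apt,apw,atw,bdv,bhq,bht,blp,blq,blw,bpq,bqv,hlp,hlw,hpt,hpv,htv,hvw,pqt] rk=32  ker:bhv,dhp,dhq,dlp,dlw,dpq,dpw,dtw,hpq,hpw,hqv,htw,lpq,lpw,ptv,ptw,pvw,tvw
∂3: piv[abhv,adhp,adhq,adlp,adlw,adpq,adpw,adtw,ahpq,alpw,blpq,hlpw,hptv,hptw,hpvw,htvw] rk=16  ker:dhpq,dlpw,ptvw
rk∂_2=32

rank∂_2=32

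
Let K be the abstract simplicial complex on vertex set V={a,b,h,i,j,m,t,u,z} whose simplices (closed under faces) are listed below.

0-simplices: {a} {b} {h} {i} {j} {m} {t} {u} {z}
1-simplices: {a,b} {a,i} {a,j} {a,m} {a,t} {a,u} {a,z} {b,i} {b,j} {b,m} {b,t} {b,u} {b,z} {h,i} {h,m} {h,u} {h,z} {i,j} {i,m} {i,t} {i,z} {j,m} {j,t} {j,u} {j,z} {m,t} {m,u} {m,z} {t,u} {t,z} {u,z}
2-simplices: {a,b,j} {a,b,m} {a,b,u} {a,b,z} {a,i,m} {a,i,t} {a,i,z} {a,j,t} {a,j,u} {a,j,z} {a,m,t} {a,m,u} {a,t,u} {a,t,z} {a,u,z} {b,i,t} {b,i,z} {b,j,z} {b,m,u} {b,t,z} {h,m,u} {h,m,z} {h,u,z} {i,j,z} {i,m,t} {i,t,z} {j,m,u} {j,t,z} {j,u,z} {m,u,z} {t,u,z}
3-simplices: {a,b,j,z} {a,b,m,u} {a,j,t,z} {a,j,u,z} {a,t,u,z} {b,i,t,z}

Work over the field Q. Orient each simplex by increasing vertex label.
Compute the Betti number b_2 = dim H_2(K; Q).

n_0=9 n_1=31 n_2=31 n_3=6  [Q]
∂1: piv[ab,ai,aj,am,at,au,az,hi] rk=8  ker:bi,bj,bm,bt,bu,bz,hm,hu,hz,ij,im,it,iz,jm,jt,ju,jz,mt,mu,mz,tu,tz,uz
∂2: piv[abj,abm,abu,abz,aim,ait,aiz,ajt,aju,ajz,amt,amu,atu,atz,auz,bit,biz,hmu,hmz,huz,ijz,jmu] rk=22  ker:bjz,bmu,btz,imt,itz,jtz,juz,muz,tuz
∂3: piv[abjz,abmu,ajtz,ajuz,atuz,bitz] rk=6
b_2=(31−22)−6=3

b_2=3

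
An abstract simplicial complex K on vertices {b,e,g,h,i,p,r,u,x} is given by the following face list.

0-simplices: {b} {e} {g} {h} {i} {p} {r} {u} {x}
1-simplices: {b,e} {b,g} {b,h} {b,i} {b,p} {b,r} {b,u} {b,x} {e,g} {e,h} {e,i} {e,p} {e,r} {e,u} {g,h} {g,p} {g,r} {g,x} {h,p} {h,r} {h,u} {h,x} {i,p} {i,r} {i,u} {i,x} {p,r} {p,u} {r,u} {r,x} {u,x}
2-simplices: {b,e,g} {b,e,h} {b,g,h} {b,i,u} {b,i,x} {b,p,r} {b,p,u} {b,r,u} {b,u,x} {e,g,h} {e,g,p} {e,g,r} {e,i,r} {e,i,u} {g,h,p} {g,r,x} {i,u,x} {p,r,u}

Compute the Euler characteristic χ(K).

χ(K)=-4

n_0=9 n_1=31 n_2=18
χ=+9−31+18=-4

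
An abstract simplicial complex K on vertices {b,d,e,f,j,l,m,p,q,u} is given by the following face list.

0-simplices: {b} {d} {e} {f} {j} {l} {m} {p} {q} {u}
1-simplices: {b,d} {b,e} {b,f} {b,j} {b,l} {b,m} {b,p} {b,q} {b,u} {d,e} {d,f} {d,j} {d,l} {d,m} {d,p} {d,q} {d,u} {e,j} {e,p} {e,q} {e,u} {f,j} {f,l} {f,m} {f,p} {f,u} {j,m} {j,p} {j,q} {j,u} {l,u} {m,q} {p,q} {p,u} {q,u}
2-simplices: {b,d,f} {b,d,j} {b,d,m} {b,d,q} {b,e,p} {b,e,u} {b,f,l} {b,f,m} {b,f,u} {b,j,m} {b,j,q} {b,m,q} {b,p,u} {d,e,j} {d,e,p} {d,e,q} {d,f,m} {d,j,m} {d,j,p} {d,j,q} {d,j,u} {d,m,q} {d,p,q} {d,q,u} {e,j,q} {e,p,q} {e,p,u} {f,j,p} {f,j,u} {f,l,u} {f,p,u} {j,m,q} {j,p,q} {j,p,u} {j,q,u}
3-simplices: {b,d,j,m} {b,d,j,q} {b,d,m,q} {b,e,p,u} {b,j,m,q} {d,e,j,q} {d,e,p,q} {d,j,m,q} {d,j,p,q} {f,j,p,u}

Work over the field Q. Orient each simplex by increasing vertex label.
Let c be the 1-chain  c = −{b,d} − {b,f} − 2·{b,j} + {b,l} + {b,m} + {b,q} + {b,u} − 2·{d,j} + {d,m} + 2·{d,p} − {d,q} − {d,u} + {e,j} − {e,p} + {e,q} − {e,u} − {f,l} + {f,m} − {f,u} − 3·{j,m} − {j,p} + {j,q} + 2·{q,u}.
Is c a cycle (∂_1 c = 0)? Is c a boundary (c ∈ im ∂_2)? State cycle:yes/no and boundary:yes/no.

n_0=10 n_1=35 n_2=35 n_3=10  [Q]
∂1: piv[bd,be,bf,bj,bl,bm,bp,bq,bu] rk=9  ker:de,df,dj,dl,dm,dp,dq,du,ej,ep,eq,eu,fj,fl,fm,fp,fu,jm,jp,jq,ju,lu,mq,pq,pu,qu
∂2: piv[bdf,bdj,bdm,bdq,bep,beu,bfl,bfm,bfu,bjm,bjq,bmq,bpu,dej,dep,deq,djp,dju,dpq,dqu,fjp,fju,flu,fpu] rk=24  ker:dfm,djm,djq,dmq,ejq,epq,epu,jmq,jpq,jpu,jqu
∂3: piv[bdjm,bdjq,bdmq,bepu,bjmq,dejq,depq,djpq,fjpu] rk=9  ker:djmq
∂1c = 0
c vs im∂2: reduces to 0 ⇒ boundary

cycle:yes boundary:yes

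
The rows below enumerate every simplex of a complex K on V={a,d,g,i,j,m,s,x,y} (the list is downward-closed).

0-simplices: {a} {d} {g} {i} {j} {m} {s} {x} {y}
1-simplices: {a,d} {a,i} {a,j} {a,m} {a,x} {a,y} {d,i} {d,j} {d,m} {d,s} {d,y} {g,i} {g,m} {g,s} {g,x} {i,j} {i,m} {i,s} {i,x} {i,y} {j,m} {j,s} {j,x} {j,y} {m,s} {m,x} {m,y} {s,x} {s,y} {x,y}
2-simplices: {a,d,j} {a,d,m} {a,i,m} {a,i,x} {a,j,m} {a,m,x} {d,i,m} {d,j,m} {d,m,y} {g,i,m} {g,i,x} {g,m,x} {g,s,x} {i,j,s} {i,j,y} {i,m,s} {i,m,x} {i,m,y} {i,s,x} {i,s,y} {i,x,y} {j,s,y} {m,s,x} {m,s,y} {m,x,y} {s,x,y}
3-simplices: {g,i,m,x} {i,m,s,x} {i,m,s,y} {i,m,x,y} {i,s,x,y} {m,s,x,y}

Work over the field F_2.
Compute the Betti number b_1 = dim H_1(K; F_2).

b_1=4

n_0=9 n_1=30 n_2=26 n_3=6  [Z2]
∂1: piv[ad,ai,aj,am,ax,ay,ds,gi] rk=8  ker:di,dj,dm,dy,gm,gs,gx,ij,im,is,ix,iy,jm,js,jx,jy,ms,mx,my,sx,sy,xy
∂2: piv[adj,adm,aim,aix,ajm,amx,dim,dmy,gim,gix,gsx,ijs,ijy,ims,imy,isx,isy,ixy] rk=18  ker:djm,gmx,imx,jsy,msx,msy,mxy,sxy
∂3: piv[gimx,imsx,imsy,imxy,isxy] rk=5  ker:msxy
b_1=(30−8)−18=4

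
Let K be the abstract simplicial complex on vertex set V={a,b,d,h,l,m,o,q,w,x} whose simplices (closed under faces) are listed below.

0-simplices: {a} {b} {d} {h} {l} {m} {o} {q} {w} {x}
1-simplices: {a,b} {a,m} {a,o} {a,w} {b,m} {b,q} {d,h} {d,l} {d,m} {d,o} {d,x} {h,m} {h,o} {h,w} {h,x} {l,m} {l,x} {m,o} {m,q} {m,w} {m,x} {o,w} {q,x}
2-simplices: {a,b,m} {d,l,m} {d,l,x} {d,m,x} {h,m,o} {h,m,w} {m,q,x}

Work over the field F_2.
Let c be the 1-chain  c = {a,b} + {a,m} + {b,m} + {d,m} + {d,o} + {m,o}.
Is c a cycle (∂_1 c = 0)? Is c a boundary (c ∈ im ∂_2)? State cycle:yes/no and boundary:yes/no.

cycle:yes boundary:no

n_0=10 n_1=23 n_2=7  [Z2]
∂1: piv[ab,am,ao,aw,bq,dh,dl,dm,dx] rk=9  ker:bm,do,hm,ho,hw,hx,lm,lx,mo,mq,mw,mx,ow,qx
∂2: piv[abm,dlm,dlx,dmx,hmo,hmw,mqx] rk=7
∂1c = 0
c vs im∂2: residual ≠ 0 ⇒ not boundary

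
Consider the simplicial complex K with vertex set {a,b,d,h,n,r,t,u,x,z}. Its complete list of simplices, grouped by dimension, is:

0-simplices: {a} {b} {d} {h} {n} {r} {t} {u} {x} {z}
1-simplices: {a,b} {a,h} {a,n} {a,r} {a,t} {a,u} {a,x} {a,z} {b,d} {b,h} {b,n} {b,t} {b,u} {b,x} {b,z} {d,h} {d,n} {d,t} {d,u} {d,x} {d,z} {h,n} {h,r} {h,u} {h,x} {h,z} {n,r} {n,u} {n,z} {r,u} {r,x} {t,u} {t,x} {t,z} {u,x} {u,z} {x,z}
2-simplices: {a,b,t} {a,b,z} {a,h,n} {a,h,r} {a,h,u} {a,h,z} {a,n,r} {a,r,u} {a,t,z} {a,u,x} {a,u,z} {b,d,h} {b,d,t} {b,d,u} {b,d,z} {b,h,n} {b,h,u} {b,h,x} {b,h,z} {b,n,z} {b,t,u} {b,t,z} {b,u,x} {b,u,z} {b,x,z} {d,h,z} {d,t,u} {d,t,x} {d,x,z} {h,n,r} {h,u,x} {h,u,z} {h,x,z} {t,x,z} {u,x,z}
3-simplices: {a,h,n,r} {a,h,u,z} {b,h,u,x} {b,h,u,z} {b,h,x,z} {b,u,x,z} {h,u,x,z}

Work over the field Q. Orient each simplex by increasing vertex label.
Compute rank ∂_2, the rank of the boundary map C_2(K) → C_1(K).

n_0=10 n_1=37 n_2=35 n_3=7  [Q]
∂1: piv[ab,ah,an,ar,at,au,ax,az,bd] rk=9  ker:bh,bn,bt,bu,bx,bz,dh,dn,dt,du,dx,dz,hn,hr,hu,hx,hz,nr,nu,nz,ru,rx,tu,tx,tz,ux,uz,xz
∂2: piv[abt,abz,ahn,ahr,ahu,ahz,anr,aru,atz,aux,auz,bdh,bdt,bdu,bdz,bhn,bhu,bhx,bhz,bnz,btu,bux,bxz,dtx,dxz] rk=25  ker:btz,buz,dhz,dtu,hnr,hux,huz,hxz,txz,uxz
∂3: piv[ahnr,ahuz,bhux,bhuz,bhxz,buxz] rk=6  ker:huxz
rk∂_2=25

rank∂_2=25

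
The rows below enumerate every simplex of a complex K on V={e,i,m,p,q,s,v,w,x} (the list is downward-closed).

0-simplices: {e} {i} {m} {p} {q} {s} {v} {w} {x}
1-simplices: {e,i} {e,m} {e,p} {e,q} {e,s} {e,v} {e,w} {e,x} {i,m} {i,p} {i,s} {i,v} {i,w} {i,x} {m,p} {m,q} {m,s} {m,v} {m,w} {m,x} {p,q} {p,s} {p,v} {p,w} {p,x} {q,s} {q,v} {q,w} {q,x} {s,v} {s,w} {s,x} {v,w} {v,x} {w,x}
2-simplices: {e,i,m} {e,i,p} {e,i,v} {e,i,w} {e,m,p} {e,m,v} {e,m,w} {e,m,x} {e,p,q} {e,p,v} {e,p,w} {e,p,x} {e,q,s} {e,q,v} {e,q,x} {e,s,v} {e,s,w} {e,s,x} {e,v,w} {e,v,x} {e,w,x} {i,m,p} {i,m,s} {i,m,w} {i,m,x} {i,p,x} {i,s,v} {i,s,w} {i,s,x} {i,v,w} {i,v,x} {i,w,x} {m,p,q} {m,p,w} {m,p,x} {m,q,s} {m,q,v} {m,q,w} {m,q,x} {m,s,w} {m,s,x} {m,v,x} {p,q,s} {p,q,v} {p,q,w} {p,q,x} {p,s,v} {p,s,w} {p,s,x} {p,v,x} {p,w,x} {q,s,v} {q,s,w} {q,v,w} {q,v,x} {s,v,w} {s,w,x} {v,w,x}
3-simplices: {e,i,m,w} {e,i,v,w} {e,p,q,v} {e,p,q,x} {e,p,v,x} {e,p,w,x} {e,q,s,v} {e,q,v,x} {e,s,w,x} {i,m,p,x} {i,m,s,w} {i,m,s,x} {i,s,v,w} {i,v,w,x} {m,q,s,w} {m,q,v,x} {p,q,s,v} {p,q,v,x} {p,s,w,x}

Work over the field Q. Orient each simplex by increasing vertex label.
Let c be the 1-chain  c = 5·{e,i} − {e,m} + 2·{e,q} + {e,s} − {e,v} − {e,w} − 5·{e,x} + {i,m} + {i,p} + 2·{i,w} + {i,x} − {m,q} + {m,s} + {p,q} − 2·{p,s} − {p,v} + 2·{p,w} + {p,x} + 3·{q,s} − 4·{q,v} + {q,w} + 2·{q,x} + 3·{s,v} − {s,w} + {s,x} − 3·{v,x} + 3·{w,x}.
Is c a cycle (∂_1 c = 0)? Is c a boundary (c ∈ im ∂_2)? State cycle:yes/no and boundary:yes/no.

cycle:yes boundary:yes

n_0=9 n_1=35 n_2=58 n_3=19  [Q]
∂1: piv[ei,em,ep,eq,es,ev,ew,ex] rk=8  ker:im,ip,is,iv,iw,ix,mp,mq,ms,mv,mw,mx,pq,ps,pv,pw,px,qs,qv,qw,qx,sv,sw,sx,vw,vx,wx
∂2: piv[eim,eip,eiv,eiw,emp,emv,emw,emx,epq,epv,epw,epx,eqs,eqv,eqx,esv,esw,esx,evw,evx,ewx,ims,imx,isv,mpq,mqw,pqs] rk=27  ker:imp,imw,ipx,isw,isx,ivw,ivx,iwx,mpw,mpx,mqs,mqv,mqx,msw,msx,mvx,pqv,pqw,pqx,psv,psw,psx,pvx,pwx,qsv,qsw,qvw,qvx,svw,swx,vwx
∂3: piv[eimw,eivw,epqv,epqx,epvx,epwx,eqsv,eqvx,eswx,impx,imsw,imsx,isvw,ivwx,mqsw,mqvx,pqsv,pswx] rk=18  ker:pqvx
∂1c = 0
c vs im∂2: reduces to 0 ⇒ boundary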